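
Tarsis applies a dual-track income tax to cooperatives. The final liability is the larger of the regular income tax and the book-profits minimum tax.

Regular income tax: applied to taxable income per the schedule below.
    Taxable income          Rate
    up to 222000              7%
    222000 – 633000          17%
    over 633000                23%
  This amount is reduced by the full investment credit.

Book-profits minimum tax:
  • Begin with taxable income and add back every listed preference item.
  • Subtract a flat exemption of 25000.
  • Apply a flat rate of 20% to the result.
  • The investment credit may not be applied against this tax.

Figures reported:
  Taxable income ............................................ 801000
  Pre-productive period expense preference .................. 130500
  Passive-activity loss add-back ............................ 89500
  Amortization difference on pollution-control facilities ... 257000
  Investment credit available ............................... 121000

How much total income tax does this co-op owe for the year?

250600

Regular income tax:
  222000 × 7% = 15540
  411000 × 17% = 69870
  168000 × 23% = 38640
  → 124050
  Less investment credit 121000 → 3050

Book-profits minimum tax:
  Adjusted income: 801000 + 130500 + 89500 + 257000 = 1278000
  Less exemption 25000 → base 1253000
  1253000 × 20% = 250600

250600 > 3050, so the book-profits minimum tax is the binding amount.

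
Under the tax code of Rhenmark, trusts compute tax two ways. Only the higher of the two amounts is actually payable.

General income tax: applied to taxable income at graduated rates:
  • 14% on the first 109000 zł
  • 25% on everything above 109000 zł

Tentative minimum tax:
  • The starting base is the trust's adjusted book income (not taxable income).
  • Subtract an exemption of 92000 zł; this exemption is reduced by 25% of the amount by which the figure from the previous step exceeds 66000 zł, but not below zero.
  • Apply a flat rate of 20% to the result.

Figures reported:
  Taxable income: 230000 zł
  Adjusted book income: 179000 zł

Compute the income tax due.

General income tax:
  109000 zł × 14% = 15260 zł
  121000 zł × 25% = 30250 zł
  → 45510 zł

Tentative minimum tax:
  Base (adjusted book income): 179000 zł
  Exemption: 92000 zł − 25% × (179000 zł − 66000 zł) = 92000 zł − 28250 zł = 63750 zł
  Base: 179000 zł − 63750 zł = 115250 zł
  115250 zł × 20% = 23050 zł

45510 zł > 23050 zł, so the general income tax governs.

45510 zł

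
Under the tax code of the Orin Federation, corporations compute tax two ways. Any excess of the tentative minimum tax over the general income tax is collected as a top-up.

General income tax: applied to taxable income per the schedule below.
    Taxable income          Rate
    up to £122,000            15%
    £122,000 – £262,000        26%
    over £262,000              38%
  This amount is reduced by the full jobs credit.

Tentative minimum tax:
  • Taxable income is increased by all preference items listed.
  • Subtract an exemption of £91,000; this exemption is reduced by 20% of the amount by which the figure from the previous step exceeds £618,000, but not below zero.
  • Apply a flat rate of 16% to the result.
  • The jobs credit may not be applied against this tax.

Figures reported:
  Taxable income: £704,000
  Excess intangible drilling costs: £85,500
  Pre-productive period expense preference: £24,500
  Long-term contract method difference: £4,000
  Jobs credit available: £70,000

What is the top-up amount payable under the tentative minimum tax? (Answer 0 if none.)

Tentative minimum tax:
  Adjusted income: £704,000 + £85,500 + £24,500 + £4,000 = £818,000
  Exemption: £91,000 − 20% × (£818,000 − £618,000) = £91,000 − £40,000 = £51,000
  Base: £818,000 − £51,000 = £767,000
  £767,000 × 16% = £122,720

General income tax:
  £122,000 × 15% = £18,300
  £140,000 × 26% = £36,400
  £442,000 × 38% = £167,960
  → £222,660
  Less jobs credit £70,000 → £152,660

£122,720 ≤ £152,660, so no add-on is due.

£0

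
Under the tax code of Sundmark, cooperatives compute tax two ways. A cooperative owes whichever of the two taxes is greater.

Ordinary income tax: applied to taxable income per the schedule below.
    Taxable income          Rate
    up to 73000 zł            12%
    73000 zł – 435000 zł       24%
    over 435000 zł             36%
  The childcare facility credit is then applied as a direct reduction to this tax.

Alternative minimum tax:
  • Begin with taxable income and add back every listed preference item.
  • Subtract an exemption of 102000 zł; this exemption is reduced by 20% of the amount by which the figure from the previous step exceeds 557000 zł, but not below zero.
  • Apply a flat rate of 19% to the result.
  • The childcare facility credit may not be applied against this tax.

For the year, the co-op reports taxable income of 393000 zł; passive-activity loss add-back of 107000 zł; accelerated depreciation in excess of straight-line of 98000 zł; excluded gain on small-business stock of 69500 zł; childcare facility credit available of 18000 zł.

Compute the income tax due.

Alternative minimum tax:
  Adjusted income: 393000 zł + 107000 zł + 98000 zł + 69500 zł = 667500 zł
  Exemption: 102000 zł − 20% × (667500 zł − 557000 zł) = 102000 zł − 22100 zł = 79900 zł
  Base: 667500 zł − 79900 zł = 587600 zł
  587600 zł × 19% = 111644 zł

Ordinary income tax:
  73000 zł × 12% = 8760 zł
  320000 zł × 24% = 76800 zł
  → 85560 zł
  Less childcare facility credit 18000 zł → 67560 zł

111644 zł > 67560 zł, so the alternative minimum tax is the binding amount.

111644 zł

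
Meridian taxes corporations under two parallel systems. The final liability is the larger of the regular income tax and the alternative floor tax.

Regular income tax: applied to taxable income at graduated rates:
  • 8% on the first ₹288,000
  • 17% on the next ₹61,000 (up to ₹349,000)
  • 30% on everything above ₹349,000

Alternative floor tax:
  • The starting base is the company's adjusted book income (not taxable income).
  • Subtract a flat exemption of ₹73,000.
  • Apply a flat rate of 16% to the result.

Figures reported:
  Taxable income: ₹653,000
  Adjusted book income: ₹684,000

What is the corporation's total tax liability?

Alternative floor tax:
  Base (adjusted book income): ₹684,000
  Less exemption ₹73,000 → base ₹611,000
  ₹611,000 × 16% = ₹97,760

Regular income tax:
  ₹288,000 × 8% = ₹23,040
  ₹61,000 × 17% = ₹10,370
  ₹304,000 × 30% = ₹91,200
  → ₹124,610

₹124,610 > ₹97,760, so the regular income tax governs.

₹124,610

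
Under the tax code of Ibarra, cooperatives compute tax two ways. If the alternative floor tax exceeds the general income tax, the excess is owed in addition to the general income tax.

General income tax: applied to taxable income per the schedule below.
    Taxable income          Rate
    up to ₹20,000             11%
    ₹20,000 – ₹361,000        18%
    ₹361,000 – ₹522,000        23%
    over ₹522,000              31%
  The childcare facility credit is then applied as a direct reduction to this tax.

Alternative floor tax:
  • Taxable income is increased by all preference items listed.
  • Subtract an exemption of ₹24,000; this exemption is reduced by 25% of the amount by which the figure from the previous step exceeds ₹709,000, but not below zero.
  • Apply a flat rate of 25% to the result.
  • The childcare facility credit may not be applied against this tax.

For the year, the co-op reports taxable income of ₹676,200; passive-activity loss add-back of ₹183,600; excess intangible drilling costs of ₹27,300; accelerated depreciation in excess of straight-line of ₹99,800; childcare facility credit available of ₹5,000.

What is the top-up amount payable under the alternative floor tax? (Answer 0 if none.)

Alternative floor tax:
  Adjusted income: ₹676,200 + ₹183,600 + ₹27,300 + ₹99,800 = ₹986,900
  Exemption: 25% × (₹986,900 − ₹709,000) = ₹69,475 ≥ ₹24,000, so the exemption is fully phased out
  Base: ₹986,900 − ₹0 = ₹986,900
  ₹986,900 × 25% = ₹246,725

General income tax:
  ₹20,000 × 11% = ₹2,200
  ₹341,000 × 18% = ₹61,380
  ₹161,000 × 23% = ₹37,030
  ₹154,200 × 31% = ₹47,802
  → ₹148,412
  Less childcare facility credit ₹5,000 → ₹143,412

Excess of alternative floor tax over general income tax: ₹246,725 − ₹143,412 = ₹103,313.

₹103,313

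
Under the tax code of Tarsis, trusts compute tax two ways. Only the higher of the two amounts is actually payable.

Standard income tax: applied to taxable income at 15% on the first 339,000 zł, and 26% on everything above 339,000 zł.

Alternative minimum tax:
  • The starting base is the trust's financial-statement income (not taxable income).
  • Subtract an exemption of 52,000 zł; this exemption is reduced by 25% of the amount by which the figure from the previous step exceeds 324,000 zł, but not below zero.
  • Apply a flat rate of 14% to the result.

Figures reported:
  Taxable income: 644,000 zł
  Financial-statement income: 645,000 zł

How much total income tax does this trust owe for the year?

130,150 zł

Alternative minimum tax:
  Base (financial-statement income): 645,000 zł
  Exemption: 25% × (645,000 zł − 324,000 zł) = 80,250 zł ≥ 52,000 zł, so the exemption is fully phased out
  Base: 645,000 zł − 0 zł = 645,000 zł
  645,000 zł × 14% = 90,300 zł

Standard income tax:
  339,000 zł × 15% = 50,850 zł
  305,000 zł × 26% = 79,300 zł
  → 130,150 zł

130,150 zł > 90,300 zł, so the standard income tax governs.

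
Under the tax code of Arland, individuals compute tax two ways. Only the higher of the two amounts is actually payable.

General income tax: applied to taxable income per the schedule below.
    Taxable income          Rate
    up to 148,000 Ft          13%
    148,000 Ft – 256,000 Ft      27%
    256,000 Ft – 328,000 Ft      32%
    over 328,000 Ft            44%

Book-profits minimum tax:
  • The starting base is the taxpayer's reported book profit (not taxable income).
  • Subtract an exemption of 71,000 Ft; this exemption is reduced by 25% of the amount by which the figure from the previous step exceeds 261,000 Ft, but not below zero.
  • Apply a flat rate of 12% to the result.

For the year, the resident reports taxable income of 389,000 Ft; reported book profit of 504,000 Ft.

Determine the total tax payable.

General income tax:
  148,000 Ft × 13% = 19,240 Ft
  108,000 Ft × 27% = 29,160 Ft
  72,000 Ft × 32% = 23,040 Ft
  61,000 Ft × 44% = 26,840 Ft
  → 98,280 Ft

Book-profits minimum tax:
  Base (reported book profit): 504,000 Ft
  Exemption: 71,000 Ft − 25% × (504,000 Ft − 261,000 Ft) = 71,000 Ft − 60,750 Ft = 10,250 Ft
  Base: 504,000 Ft − 10,250 Ft = 493,750 Ft
  493,750 Ft × 12% = 59,250 Ft

98,280 Ft > 59,250 Ft, so the general income tax governs.

98,280 Ft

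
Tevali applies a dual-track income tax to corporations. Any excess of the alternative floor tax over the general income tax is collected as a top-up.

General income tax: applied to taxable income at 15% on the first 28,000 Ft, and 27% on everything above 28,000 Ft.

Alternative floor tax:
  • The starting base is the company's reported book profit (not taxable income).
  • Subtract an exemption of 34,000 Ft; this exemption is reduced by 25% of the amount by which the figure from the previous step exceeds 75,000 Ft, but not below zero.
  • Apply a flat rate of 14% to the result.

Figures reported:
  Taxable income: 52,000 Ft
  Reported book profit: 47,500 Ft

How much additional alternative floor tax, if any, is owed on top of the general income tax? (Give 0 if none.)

0 Ft

General income tax:
  28,000 Ft × 15% = 4,200 Ft
  24,000 Ft × 27% = 6,480 Ft
  → 10,680 Ft

Alternative floor tax:
  Base (reported book profit): 47,500 Ft
  Exemption: 47,500 Ft ≤ 75,000 Ft, so full 34,000 Ft applies
  Base: 47,500 Ft − 34,000 Ft = 13,500 Ft
  13,500 Ft × 14% = 1,890 Ft

1,890 Ft ≤ 10,680 Ft, so no add-on is due.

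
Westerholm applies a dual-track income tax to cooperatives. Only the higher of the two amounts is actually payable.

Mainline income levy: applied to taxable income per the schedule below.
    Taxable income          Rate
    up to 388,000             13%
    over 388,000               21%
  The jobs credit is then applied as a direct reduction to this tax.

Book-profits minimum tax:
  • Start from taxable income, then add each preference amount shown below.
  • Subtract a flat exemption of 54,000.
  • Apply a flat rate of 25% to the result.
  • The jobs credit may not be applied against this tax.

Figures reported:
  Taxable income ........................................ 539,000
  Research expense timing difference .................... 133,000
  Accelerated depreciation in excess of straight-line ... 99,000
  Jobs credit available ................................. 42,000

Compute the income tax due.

179,250

Book-profits minimum tax:
  Adjusted income: 539,000 + 133,000 + 99,000 = 771,000
  Less exemption 54,000 → base 717,000
  717,000 × 25% = 179,250

Mainline income levy:
  388,000 × 13% = 50,440
  151,000 × 21% = 31,710
  → 82,150
  Less jobs credit 42,000 → 40,150

179,250 > 40,150, so the book-profits minimum tax is the binding amount.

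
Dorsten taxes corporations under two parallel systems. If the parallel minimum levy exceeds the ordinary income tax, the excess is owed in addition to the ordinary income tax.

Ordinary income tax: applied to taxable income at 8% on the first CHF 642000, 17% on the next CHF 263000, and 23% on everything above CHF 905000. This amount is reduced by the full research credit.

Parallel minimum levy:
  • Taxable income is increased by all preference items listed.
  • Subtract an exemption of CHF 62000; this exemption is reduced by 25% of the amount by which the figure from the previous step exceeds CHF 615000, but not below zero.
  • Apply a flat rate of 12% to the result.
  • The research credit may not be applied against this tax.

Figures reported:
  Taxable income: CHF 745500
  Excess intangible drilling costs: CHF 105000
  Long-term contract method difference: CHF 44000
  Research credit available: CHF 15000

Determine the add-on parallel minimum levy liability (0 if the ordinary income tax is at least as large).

Ordinary income tax:
  CHF 642000 × 8% = CHF 51360
  CHF 103500 × 17% = CHF 17595
  → CHF 68955
  Less research credit CHF 15000 → CHF 53955

Parallel minimum levy:
  Adjusted income: CHF 745500 + CHF 105000 + CHF 44000 = CHF 894500
  Exemption: 25% × (CHF 894500 − CHF 615000) = CHF 69875 ≥ CHF 62000, so the exemption is fully phased out
  Base: CHF 894500 − CHF 0 = CHF 894500
  CHF 894500 × 12% = CHF 107340

Excess of parallel minimum levy over ordinary income tax: CHF 107340 − CHF 53955 = CHF 53385.

CHF 53385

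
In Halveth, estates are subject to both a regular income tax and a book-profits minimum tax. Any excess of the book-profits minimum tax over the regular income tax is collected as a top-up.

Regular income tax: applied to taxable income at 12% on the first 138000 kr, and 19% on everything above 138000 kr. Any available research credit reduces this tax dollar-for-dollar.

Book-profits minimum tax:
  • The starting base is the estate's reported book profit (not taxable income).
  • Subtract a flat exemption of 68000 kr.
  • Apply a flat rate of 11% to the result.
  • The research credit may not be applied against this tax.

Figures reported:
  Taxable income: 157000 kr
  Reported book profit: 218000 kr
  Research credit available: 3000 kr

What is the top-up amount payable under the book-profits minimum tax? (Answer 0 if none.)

Book-profits minimum tax:
  Base (reported book profit): 218000 kr
  Less exemption 68000 kr → base 150000 kr
  150000 kr × 11% = 16500 kr

Regular income tax:
  138000 kr × 12% = 16560 kr
  19000 kr × 19% = 3610 kr
  → 20170 kr
  Less research credit 3000 kr → 17170 kr

16500 kr ≤ 17170 kr, so no add-on is due.

0 kr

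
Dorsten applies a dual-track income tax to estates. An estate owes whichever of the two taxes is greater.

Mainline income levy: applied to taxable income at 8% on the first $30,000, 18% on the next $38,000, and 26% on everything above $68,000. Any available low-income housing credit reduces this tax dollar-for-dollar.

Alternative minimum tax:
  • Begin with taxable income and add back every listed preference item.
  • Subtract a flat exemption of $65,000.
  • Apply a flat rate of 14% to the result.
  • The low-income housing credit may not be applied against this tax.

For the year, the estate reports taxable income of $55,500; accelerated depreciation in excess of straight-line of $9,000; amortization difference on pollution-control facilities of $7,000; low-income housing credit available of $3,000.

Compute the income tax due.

$3,990

Alternative minimum tax:
  Adjusted income: $55,500 + $9,000 + $7,000 = $71,500
  Less exemption $65,000 → base $6,500
  $6,500 × 14% = $910

Mainline income levy:
  $30,000 × 8% = $2,400
  $25,500 × 18% = $4,590
  → $6,990
  Less low-income housing credit $3,000 → $3,990

$3,990 > $910, so the mainline income levy governs.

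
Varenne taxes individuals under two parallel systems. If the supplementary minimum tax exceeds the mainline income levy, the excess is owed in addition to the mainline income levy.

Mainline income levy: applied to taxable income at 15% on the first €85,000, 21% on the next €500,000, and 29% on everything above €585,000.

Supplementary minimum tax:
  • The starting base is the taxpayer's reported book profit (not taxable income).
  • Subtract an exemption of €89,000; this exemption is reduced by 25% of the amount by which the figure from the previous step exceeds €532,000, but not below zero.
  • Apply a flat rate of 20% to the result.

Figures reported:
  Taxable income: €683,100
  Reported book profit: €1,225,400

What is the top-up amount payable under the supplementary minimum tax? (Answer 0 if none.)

Supplementary minimum tax:
  Base (reported book profit): €1,225,400
  Exemption: 25% × (€1,225,400 − €532,000) = €173,350 ≥ €89,000, so the exemption is fully phased out
  Base: €1,225,400 − €0 = €1,225,400
  €1,225,400 × 20% = €245,080

Mainline income levy:
  €85,000 × 15% = €12,750
  €500,000 × 21% = €105,000
  €98,100 × 29% = €28,449
  → €146,199

Excess of supplementary minimum tax over mainline income levy: €245,080 − €146,199 = €98,881.

€98,881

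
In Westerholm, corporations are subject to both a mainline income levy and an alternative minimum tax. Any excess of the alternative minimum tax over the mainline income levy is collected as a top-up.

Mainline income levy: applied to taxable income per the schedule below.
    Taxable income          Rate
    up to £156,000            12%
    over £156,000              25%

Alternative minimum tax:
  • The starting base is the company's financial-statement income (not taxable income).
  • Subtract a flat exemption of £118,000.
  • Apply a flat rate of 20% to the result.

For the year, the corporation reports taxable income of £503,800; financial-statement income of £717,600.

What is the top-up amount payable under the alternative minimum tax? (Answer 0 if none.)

Mainline income levy:
  £156,000 × 12% = £18,720
  £347,800 × 25% = £86,950
  → £105,670

Alternative minimum tax:
  Base (financial-statement income): £717,600
  Less exemption £118,000 → base £599,600
  £599,600 × 20% = £119,920

Excess of alternative minimum tax over mainline income levy: £119,920 − £105,670 = £14,250.

£14,250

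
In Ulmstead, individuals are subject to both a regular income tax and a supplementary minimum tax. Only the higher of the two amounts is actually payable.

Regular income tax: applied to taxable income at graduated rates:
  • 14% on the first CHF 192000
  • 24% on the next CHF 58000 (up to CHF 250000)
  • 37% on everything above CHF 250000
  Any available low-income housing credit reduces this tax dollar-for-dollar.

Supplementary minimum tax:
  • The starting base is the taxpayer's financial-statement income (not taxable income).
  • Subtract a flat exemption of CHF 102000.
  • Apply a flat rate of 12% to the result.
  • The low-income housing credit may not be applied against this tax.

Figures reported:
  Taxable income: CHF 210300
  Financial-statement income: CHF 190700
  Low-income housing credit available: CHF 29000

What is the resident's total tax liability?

Supplementary minimum tax:
  Base (financial-statement income): CHF 190700
  Less exemption CHF 102000 → base CHF 88700
  CHF 88700 × 12% = CHF 10644

Regular income tax:
  CHF 192000 × 14% = CHF 26880
  CHF 18300 × 24% = CHF 4392
  → CHF 31272
  Less low-income housing credit CHF 29000 → CHF 2272

CHF 10644 > CHF 2272, so the supplementary minimum tax is the binding amount.

CHF 10644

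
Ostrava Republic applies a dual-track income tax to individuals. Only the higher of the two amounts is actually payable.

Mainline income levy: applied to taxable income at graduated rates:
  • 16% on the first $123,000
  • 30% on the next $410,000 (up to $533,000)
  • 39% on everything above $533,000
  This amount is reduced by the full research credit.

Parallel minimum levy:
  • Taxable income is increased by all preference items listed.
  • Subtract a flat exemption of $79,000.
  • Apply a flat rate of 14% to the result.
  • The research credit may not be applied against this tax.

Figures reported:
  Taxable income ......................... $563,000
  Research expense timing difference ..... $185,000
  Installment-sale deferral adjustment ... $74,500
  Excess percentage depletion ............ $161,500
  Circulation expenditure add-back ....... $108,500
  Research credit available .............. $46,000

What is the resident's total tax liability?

Parallel minimum levy:
  Adjusted income: $563,000 + $185,000 + $74,500 + $161,500 + $108,500 = $1,092,500
  Less exemption $79,000 → base $1,013,500
  $1,013,500 × 14% = $141,890

Mainline income levy:
  $123,000 × 16% = $19,680
  $410,000 × 30% = $123,000
  $30,000 × 39% = $11,700
  → $154,380
  Less research credit $46,000 → $108,380

$141,890 > $108,380, so the parallel minimum levy is the binding amount.

$141,890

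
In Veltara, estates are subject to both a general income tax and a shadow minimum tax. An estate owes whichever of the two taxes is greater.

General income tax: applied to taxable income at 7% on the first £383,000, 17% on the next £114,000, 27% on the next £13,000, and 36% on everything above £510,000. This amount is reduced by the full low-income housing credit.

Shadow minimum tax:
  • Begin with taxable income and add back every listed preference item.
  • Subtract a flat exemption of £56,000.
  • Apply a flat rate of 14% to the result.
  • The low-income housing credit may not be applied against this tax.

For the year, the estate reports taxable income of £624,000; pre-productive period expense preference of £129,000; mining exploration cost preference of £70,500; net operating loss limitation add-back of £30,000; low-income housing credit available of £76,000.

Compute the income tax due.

£111,650

Shadow minimum tax:
  Adjusted income: £624,000 + £129,000 + £70,500 + £30,000 = £853,500
  Less exemption £56,000 → base £797,500
  £797,500 × 14% = £111,650

General income tax:
  £383,000 × 7% = £26,810
  £114,000 × 17% = £19,380
  £13,000 × 27% = £3,510
  £114,000 × 36% = £41,040
  → £90,740
  Less low-income housing credit £76,000 → £14,740

£111,650 > £14,740, so the shadow minimum tax is the binding amount.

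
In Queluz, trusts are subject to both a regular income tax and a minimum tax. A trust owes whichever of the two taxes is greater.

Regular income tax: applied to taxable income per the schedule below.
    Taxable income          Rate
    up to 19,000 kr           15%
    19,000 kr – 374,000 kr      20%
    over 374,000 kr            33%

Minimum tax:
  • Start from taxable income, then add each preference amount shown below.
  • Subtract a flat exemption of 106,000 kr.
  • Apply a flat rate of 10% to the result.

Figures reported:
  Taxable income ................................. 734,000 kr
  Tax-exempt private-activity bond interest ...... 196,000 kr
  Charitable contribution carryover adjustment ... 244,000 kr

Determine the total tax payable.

Regular income tax:
  19,000 kr × 15% = 2,850 kr
  355,000 kr × 20% = 71,000 kr
  360,000 kr × 33% = 118,800 kr
  → 192,650 kr

Minimum tax:
  Adjusted income: 734,000 kr + 196,000 kr + 244,000 kr = 1,174,000 kr
  Less exemption 106,000 kr → base 1,068,000 kr
  1,068,000 kr × 10% = 106,800 kr

192,650 kr > 106,800 kr, so the regular income tax governs.

192,650 kr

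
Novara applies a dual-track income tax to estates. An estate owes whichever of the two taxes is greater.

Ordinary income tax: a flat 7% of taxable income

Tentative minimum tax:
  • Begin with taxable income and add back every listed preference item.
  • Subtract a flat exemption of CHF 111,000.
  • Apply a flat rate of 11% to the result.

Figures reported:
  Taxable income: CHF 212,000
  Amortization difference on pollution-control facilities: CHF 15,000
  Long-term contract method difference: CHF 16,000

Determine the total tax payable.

Ordinary income tax:
  CHF 212,000 × 7% = CHF 14,840

Tentative minimum tax:
  Adjusted income: CHF 212,000 + CHF 15,000 + CHF 16,000 = CHF 243,000
  Less exemption CHF 111,000 → base CHF 132,000
  CHF 132,000 × 11% = CHF 14,520

CHF 14,840 > CHF 14,520, so the ordinary income tax governs.

CHF 14,840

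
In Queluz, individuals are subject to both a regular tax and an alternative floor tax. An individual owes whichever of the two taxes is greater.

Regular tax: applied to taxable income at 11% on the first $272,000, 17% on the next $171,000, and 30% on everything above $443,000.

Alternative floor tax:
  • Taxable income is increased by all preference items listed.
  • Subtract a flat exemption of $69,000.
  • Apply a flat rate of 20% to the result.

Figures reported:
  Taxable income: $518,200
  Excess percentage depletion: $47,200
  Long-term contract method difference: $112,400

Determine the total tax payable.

$121,760

Regular tax:
  $272,000 × 11% = $29,920
  $171,000 × 17% = $29,070
  $75,200 × 30% = $22,560
  → $81,550

Alternative floor tax:
  Adjusted income: $518,200 + $47,200 + $112,400 = $677,800
  Less exemption $69,000 → base $608,800
  $608,800 × 20% = $121,760

$121,760 > $81,550, so the alternative floor tax is the binding amount.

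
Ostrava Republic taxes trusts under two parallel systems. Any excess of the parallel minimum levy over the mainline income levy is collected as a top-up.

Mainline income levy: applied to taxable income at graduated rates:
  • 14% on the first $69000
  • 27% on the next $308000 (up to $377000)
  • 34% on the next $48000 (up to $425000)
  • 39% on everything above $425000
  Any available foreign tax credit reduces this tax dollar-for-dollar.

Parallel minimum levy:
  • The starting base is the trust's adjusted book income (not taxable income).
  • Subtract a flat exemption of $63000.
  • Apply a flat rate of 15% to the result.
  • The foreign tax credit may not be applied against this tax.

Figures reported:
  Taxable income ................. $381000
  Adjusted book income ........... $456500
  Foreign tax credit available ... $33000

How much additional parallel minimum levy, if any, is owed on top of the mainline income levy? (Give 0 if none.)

Mainline income levy:
  $69000 × 14% = $9660
  $308000 × 27% = $83160
  $4000 × 34% = $1360
  → $94180
  Less foreign tax credit $33000 → $61180

Parallel minimum levy:
  Base (adjusted book income): $456500
  Less exemption $63000 → base $393500
  $393500 × 15% = $59025

$59025 ≤ $61180, so no add-on is due.

$0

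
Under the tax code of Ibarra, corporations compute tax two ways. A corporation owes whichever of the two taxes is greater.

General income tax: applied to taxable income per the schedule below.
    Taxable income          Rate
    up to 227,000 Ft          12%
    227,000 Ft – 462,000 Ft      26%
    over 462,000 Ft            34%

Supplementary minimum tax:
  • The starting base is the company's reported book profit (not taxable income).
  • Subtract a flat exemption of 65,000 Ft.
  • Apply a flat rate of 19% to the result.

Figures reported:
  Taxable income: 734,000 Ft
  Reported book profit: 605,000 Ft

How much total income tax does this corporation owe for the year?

General income tax:
  227,000 Ft × 12% = 27,240 Ft
  235,000 Ft × 26% = 61,100 Ft
  272,000 Ft × 34% = 92,480 Ft
  → 180,820 Ft

Supplementary minimum tax:
  Base (reported book profit): 605,000 Ft
  Less exemption 65,000 Ft → base 540,000 Ft
  540,000 Ft × 19% = 102,600 Ft

180,820 Ft > 102,600 Ft, so the general income tax governs.

180,820 Ft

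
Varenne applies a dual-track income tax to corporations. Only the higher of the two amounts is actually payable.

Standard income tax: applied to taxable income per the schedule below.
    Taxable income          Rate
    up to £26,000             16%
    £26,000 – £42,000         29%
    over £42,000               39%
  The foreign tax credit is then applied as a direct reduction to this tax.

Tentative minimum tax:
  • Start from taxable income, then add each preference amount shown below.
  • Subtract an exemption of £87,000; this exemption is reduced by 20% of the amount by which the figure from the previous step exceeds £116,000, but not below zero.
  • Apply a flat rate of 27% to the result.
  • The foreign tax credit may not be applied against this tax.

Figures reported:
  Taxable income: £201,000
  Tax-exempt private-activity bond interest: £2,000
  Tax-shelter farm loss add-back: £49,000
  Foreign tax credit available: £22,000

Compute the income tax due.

£51,894

Tentative minimum tax:
  Adjusted income: £201,000 + £2,000 + £49,000 = £252,000
  Exemption: £87,000 − 20% × (£252,000 − £116,000) = £87,000 − £27,200 = £59,800
  Base: £252,000 − £59,800 = £192,200
  £192,200 × 27% = £51,894

Standard income tax:
  £26,000 × 16% = £4,160
  £16,000 × 29% = £4,640
  £159,000 × 39% = £62,010
  → £70,810
  Less foreign tax credit £22,000 → £48,810

£51,894 > £48,810, so the tentative minimum tax is the binding amount.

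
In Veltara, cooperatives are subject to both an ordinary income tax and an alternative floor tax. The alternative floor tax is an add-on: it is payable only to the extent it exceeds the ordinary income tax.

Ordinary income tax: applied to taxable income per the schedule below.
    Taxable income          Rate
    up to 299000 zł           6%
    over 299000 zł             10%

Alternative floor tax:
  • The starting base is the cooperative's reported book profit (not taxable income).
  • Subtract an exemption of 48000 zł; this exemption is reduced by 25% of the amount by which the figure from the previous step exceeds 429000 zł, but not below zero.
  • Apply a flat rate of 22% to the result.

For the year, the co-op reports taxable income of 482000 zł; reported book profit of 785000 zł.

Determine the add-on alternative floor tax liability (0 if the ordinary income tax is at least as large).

136460 zł

Alternative floor tax:
  Base (reported book profit): 785000 zł
  Exemption: 25% × (785000 zł − 429000 zł) = 89000 zł ≥ 48000 zł, so the exemption is fully phased out
  Base: 785000 zł − 0 zł = 785000 zł
  785000 zł × 22% = 172700 zł

Ordinary income tax:
  299000 zł × 6% = 17940 zł
  183000 zł × 10% = 18300 zł
  → 36240 zł

Excess of alternative floor tax over ordinary income tax: 172700 zł − 36240 zł = 136460 zł.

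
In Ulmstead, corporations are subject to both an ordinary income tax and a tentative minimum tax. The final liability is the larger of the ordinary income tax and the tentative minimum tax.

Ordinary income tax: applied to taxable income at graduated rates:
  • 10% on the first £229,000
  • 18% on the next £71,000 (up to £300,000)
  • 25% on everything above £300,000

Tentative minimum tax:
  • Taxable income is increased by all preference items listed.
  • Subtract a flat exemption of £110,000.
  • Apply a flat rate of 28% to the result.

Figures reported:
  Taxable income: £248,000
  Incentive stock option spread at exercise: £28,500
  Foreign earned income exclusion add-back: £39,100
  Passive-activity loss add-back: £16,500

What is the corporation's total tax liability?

Ordinary income tax:
  £229,000 × 10% = £22,900
  £19,000 × 18% = £3,420
  → £26,320

Tentative minimum tax:
  Adjusted income: £248,000 + £28,500 + £39,100 + £16,500 = £332,100
  Less exemption £110,000 → base £222,100
  £222,100 × 28% = £62,188

£62,188 > £26,320, so the tentative minimum tax is the binding amount.

£62,188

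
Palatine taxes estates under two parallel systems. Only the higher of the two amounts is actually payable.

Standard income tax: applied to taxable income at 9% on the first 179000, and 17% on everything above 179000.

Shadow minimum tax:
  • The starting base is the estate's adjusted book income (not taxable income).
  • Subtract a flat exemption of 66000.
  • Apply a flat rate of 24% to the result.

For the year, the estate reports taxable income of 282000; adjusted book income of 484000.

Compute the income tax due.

100320

Shadow minimum tax:
  Base (adjusted book income): 484000
  Less exemption 66000 → base 418000
  418000 × 24% = 100320

Standard income tax:
  179000 × 9% = 16110
  103000 × 17% = 17510
  → 33620

100320 > 33620, so the shadow minimum tax is the binding amount.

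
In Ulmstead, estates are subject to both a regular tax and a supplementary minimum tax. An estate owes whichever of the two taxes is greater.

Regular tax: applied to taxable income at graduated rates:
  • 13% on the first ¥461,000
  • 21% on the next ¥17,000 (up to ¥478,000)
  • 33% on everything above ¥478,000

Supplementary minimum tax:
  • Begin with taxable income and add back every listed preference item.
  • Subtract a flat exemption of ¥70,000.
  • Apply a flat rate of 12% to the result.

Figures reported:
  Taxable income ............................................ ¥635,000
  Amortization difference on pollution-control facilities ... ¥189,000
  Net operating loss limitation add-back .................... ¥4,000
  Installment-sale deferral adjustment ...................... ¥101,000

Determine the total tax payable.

Regular tax:
  ¥461,000 × 13% = ¥59,930
  ¥17,000 × 21% = ¥3,570
  ¥157,000 × 33% = ¥51,810
  → ¥115,310

Supplementary minimum tax:
  Adjusted income: ¥635,000 + ¥189,000 + ¥4,000 + ¥101,000 = ¥929,000
  Less exemption ¥70,000 → base ¥859,000
  ¥859,000 × 12% = ¥103,080

¥115,310 > ¥103,080, so the regular tax governs.

¥115,310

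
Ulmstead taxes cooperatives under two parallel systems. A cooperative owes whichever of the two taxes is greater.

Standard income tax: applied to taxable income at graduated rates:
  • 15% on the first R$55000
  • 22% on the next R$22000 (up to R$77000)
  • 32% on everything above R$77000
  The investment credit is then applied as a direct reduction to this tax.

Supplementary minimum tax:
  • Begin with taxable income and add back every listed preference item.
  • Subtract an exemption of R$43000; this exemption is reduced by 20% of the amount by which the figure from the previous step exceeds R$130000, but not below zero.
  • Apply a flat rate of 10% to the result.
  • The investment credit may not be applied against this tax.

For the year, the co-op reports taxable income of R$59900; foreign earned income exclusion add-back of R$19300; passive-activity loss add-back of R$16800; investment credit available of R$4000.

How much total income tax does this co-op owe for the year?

Standard income tax:
  R$55000 × 15% = R$8250
  R$4900 × 22% = R$1078
  → R$9328
  Less investment credit R$4000 → R$5328

Supplementary minimum tax:
  Adjusted income: R$59900 + R$19300 + R$16800 = R$96000
  Exemption: R$96000 ≤ R$130000, so full R$43000 applies
  Base: R$96000 − R$43000 = R$53000
  R$53000 × 10% = R$5300

R$5328 > R$5300, so the standard income tax governs.

R$5328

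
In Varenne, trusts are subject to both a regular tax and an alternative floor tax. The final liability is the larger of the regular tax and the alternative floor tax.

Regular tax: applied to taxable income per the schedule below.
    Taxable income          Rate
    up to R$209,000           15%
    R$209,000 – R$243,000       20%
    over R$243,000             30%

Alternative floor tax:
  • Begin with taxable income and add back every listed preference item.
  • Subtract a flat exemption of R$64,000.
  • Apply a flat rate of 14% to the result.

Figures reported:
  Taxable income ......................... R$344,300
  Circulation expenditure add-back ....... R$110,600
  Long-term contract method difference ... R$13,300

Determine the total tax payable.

R$68,540

Regular tax:
  R$209,000 × 15% = R$31,350
  R$34,000 × 20% = R$6,800
  R$101,300 × 30% = R$30,390
  → R$68,540

Alternative floor tax:
  Adjusted income: R$344,300 + R$110,600 + R$13,300 = R$468,200
  Less exemption R$64,000 → base R$404,200
  R$404,200 × 14% = R$56,588

R$68,540 > R$56,588, so the regular tax governs.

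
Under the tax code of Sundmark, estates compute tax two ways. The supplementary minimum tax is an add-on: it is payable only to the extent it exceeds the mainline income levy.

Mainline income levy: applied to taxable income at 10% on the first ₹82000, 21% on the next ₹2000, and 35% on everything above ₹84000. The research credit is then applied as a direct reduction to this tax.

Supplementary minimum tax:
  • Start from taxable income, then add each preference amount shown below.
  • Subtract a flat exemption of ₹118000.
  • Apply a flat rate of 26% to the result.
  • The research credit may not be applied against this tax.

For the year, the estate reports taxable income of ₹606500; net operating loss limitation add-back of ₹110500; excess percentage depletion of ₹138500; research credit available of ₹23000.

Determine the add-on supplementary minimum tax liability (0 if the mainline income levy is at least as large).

₹23255

Mainline income levy:
  ₹82000 × 10% = ₹8200
  ₹2000 × 21% = ₹420
  ₹522500 × 35% = ₹182875
  → ₹191495
  Less research credit ₹23000 → ₹168495

Supplementary minimum tax:
  Adjusted income: ₹606500 + ₹110500 + ₹138500 = ₹855500
  Less exemption ₹118000 → base ₹737500
  ₹737500 × 26% = ₹191750

Excess of supplementary minimum tax over mainline income levy: ₹191750 − ₹168495 = ₹23255.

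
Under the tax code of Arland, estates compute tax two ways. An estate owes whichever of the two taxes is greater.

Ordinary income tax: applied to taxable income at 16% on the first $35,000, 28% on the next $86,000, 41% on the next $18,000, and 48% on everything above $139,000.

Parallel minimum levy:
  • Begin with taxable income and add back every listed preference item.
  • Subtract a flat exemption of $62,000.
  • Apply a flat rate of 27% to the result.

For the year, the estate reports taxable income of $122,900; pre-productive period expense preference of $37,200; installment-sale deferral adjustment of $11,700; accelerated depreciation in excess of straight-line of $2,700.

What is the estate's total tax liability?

Ordinary income tax:
  $35,000 × 16% = $5,600
  $86,000 × 28% = $24,080
  $1,900 × 41% = $779
  → $30,459

Parallel minimum levy:
  Adjusted income: $122,900 + $37,200 + $11,700 + $2,700 = $174,500
  Less exemption $62,000 → base $112,500
  $112,500 × 27% = $30,375

$30,459 > $30,375, so the ordinary income tax governs.

$30,459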